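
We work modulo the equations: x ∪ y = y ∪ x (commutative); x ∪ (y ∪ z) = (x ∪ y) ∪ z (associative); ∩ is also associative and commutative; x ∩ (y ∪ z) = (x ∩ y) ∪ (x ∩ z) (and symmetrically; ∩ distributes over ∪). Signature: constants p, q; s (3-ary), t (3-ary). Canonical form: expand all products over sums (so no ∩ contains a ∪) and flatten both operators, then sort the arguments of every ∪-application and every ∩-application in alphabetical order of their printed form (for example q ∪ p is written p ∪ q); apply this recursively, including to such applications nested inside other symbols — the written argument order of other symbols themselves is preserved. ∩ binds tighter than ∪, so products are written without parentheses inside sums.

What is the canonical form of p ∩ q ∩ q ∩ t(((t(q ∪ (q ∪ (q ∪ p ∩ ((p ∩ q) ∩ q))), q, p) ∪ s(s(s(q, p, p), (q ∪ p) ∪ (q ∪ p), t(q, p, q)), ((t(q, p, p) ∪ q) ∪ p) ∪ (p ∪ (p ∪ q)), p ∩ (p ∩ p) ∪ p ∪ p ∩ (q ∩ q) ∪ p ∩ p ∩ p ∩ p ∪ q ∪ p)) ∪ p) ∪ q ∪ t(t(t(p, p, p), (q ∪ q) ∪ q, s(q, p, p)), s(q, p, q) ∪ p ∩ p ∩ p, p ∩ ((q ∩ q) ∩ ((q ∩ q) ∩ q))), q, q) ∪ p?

Merge nested applications:  p ∩ q ∩ q ∩ t(p ∪ q ∪ s(s(s(q, p, p), p ∪ p ∪ q ∪ q, t(q, p, q)), p ∪ p ∪ p ∪ q ∪ q ∪ t(q, p, p), p ∪ p ∪ p ∩ p ∩ p ∪ p ∩ p ∩ p ∩ p ∪ p ∩ q ∩ q ∪ q) ∪ t(p ∩ p ∩ q ∩ q ∪ q ∪ q ∪ q, q, p) ∪ t(t(t(p, p, p), q ∪ q ∪ q, s(q, p, p)), p ∩ p ∩ p ∪ s(q, p, q), p ∩ q ∩ q ∩ q ∩ q ∩ q), q, q) ∪ p
Sort:  p ∪ p ∩ q ∩ q ∩ t(p ∪ q ∪ s(s(s(q, p, p), p ∪ p ∪ q ∪ q, t(q, p, q)), p ∪ p ∪ p ∪ q ∪ q ∪ t(q, p, p), p ∪ p ∪ p ∩ p ∩ p ∪ p ∩ p ∩ p ∩ p ∪ p ∩ q ∩ q ∪ q) ∪ t(p ∩ p ∩ q ∩ q ∪ q ∪ q ∪ q, q, p) ∪ t(t(t(p, p, p), q ∪ q ∪ q, s(q, p, p)), p ∩ p ∩ p ∪ s(q, p, q), p ∩ q ∩ q ∩ q ∩ q ∩ q), q, q)

Answer: p ∪ p ∩ q ∩ q ∩ t(p ∪ q ∪ s(s(s(q, p, p), p ∪ p ∪ q ∪ q, t(q, p, q)), p ∪ p ∪ p ∪ q ∪ q ∪ t(q, p, p), p ∪ p ∪ p ∩ p ∩ p ∪ p ∩ p ∩ p ∩ p ∪ p ∩ q ∩ q ∪ q) ∪ t(p ∩ p ∩ q ∩ q ∪ q ∪ q ∪ q, q, p) ∪ t(t(t(p, p, p), q ∪ q ∪ q, s(q, p, p)), p ∩ p ∩ p ∪ s(q, p, q), p ∩ q ∩ q ∩ q ∩ q ∩ q), q, q)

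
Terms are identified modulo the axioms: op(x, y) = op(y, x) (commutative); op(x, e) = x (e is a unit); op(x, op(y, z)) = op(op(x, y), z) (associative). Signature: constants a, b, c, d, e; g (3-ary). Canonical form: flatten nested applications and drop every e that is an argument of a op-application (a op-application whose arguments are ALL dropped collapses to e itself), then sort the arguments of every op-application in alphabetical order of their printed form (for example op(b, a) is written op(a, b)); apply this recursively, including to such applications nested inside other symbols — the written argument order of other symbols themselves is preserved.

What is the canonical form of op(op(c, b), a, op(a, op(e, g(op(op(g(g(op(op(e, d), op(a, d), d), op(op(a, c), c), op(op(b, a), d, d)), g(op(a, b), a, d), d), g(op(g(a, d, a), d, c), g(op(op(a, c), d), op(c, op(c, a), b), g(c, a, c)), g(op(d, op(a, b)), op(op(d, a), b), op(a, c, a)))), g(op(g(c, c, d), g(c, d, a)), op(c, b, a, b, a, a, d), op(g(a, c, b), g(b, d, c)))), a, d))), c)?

Un-nest:  op(c, b, a, a, e, g(op(op(g(g(op(op(e, d), op(a, d), d), op(op(a, c), c), op(op(b, a), d, d)), g(op(a, b), a, d), d), g(op(g(a, d, a), d, c), g(op(op(a, c), d), op(c, op(c, a), b), g(c, a, c)), g(op(d, op(a, b)), op(op(d, a), b), op(a, c, a)))), g(op(g(c, c, d), g(c, d, a)), op(c, b, a, b, a, a, d), op(g(a, c, b), g(b, d, c)))), a, d), c)
Inside:  g(op(op(g(g(op(op(e, d), op(a, d), d), op(op(a, c), c), op(op(b, a), d, d)), g(op(a, b), a, d), d), g(op(g(a, d, a), d, c), g(op(op(a, c), d), op(c, op(c, a), b), g(c, a, c)), g(op(d, op(a, b)), op(op(d, a), b), op(a, c, a)))), g(op(g(c, c, d), g(c, d, a)), op(c, b, a, b, a, a, d), op(g(a, c, b), g(b, d, c)))), a, d)  →  g(op(g(g(op(a, d, d, d), op(a, c, c), op(a, b, d, d)), g(op(a, b), a, d), d), g(op(c, d, g(a, d, a)), g(op(a, c, d), op(a, b, c, c), g(c, a, c)), g(op(a, b, d), op(a, b, d), op(a, a, c))), g(op(g(c, c, d), g(c, d, a)), op(a, a, a, b, b, c, d), op(g(a, c, b), g(b, d, c)))), a, d)
Unit:  drop e
Order the arguments:  op(a, a, b, c, c, g(op(g(g(op(a, d, d, d), op(a, c, c), op(a, b, d, d)), g(op(a, b), a, d), d), g(op(c, d, g(a, d, a)), g(op(a, c, d), op(a, b, c, c), g(c, a, c)), g(op(a, b, d), op(a, b, d), op(a, a, c))), g(op(g(c, c, d), g(c, d, a)), op(a, a, a, b, b, c, d), op(g(a, c, b), g(b, d, c)))), a, d))

Answer: op(a, a, b, c, c, g(op(g(g(op(a, d, d, d), op(a, c, c), op(a, b, d, d)), g(op(a, b), a, d), d), g(op(c, d, g(a, d, a)), g(op(a, c, d), op(a, b, c, c), g(c, a, c)), g(op(a, b, d), op(a, b, d), op(a, a, c))), g(op(g(c, c, d), g(c, d, a)), op(a, a, a, b, b, c, d), op(g(a, c, b), g(b, d, c)))), a, d))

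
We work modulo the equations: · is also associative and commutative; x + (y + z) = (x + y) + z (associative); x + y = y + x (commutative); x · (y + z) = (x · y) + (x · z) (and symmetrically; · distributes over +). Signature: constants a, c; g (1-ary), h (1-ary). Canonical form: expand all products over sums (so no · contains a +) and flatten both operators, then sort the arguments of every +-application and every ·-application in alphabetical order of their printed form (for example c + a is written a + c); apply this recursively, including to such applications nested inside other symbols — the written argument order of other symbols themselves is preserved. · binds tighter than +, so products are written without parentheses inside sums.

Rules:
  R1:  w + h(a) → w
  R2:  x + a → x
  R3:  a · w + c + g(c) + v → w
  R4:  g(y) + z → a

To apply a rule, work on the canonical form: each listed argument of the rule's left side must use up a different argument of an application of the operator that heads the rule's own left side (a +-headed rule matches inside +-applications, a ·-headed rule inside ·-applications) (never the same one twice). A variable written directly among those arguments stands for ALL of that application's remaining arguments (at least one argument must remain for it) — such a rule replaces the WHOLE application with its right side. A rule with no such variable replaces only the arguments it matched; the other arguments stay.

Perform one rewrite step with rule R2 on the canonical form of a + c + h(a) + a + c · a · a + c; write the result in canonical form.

Canonical form:  a + a + a · a · c + c + c + h(a)
R2 matches:  uses a;  x := a + a · a · c + c + c + h(a)
Every leftover argument binds to the variable; the entire application is replaced.
Result:  a + a · a · c + c + c + h(a)

Answer: a + a · a · c + c + c + h(a)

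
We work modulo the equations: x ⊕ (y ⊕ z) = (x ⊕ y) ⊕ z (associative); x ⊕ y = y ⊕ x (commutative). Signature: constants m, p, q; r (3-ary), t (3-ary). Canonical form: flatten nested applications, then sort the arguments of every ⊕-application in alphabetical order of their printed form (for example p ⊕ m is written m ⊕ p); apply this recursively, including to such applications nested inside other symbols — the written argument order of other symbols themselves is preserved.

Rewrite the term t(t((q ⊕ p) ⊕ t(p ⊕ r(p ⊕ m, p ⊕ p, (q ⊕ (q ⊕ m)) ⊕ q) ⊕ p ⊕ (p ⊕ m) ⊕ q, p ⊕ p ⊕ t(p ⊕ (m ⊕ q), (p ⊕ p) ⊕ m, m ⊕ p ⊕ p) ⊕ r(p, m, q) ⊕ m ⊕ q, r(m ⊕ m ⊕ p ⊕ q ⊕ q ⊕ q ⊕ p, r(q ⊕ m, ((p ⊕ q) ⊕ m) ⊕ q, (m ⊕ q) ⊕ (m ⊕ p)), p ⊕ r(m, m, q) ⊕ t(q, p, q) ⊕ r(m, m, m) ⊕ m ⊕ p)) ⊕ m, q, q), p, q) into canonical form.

Focus inside:  (q ⊕ p) ⊕ t(p ⊕ r(p ⊕ m, p ⊕ p, (q ⊕ (q ⊕ m)) ⊕ q) ⊕ p ⊕ (p ⊕ m) ⊕ q, p ⊕ p ⊕ t(p ⊕ (m ⊕ q), (p ⊕ p) ⊕ m, m ⊕ p ⊕ p) ⊕ r(p, m, q) ⊕ m ⊕ q, r(m ⊕ m ⊕ p ⊕ q ⊕ q ⊕ q ⊕ p, r(q ⊕ m, ((p ⊕ q) ⊕ m) ⊕ q, (m ⊕ q) ⊕ (m ⊕ p)), p ⊕ r(m, m, q) ⊕ t(q, p, q) ⊕ r(m, m, m) ⊕ m ⊕ p)) ⊕ m
Flatten:  q ⊕ p ⊕ t(p ⊕ r(p ⊕ m, p ⊕ p, (q ⊕ (q ⊕ m)) ⊕ q) ⊕ p ⊕ (p ⊕ m) ⊕ q, p ⊕ p ⊕ t(p ⊕ (m ⊕ q), (p ⊕ p) ⊕ m, m ⊕ p ⊕ p) ⊕ r(p, m, q) ⊕ m ⊕ q, r(m ⊕ m ⊕ p ⊕ q ⊕ q ⊕ q ⊕ p, r(q ⊕ m, ((p ⊕ q) ⊕ m) ⊕ q, (m ⊕ q) ⊕ (m ⊕ p)), p ⊕ r(m, m, q) ⊕ t(q, p, q) ⊕ r(m, m, m) ⊕ m ⊕ p)) ⊕ m
Inside:  t(p ⊕ r(p ⊕ m, p ⊕ p, (q ⊕ (q ⊕ m)) ⊕ q) ⊕ p ⊕ (p ⊕ m) ⊕ q, p ⊕ p ⊕ t(p ⊕ (m ⊕ q), (p ⊕ p) ⊕ m, m ⊕ p ⊕ p) ⊕ r(p, m, q) ⊕ m ⊕ q, r(m ⊕ m ⊕ p ⊕ q ⊕ q ⊕ q ⊕ p, r(q ⊕ m, ((p ⊕ q) ⊕ m) ⊕ q, (m ⊕ q) ⊕ (m ⊕ p)), p ⊕ r(m, m, q) ⊕ t(q, p, q) ⊕ r(m, m, m) ⊕ m ⊕ p))  →  t(m ⊕ p ⊕ p ⊕ p ⊕ q ⊕ r(m ⊕ p, p ⊕ p, m ⊕ q ⊕ q ⊕ q), m ⊕ p ⊕ p ⊕ q ⊕ r(p, m, q) ⊕ t(m ⊕ p ⊕ q, m ⊕ p ⊕ p, m ⊕ p ⊕ p), r(m ⊕ m ⊕ p ⊕ p ⊕ q ⊕ q ⊕ q, r(m ⊕ q, m ⊕ p ⊕ q ⊕ q, m ⊕ m ⊕ p ⊕ q), m ⊕ p ⊕ p ⊕ r(m, m, m) ⊕ r(m, m, q) ⊕ t(q, p, q)))
Sort:  m ⊕ p ⊕ q ⊕ t(m ⊕ p ⊕ p ⊕ p ⊕ q ⊕ r(m ⊕ p, p ⊕ p, m ⊕ q ⊕ q ⊕ q), m ⊕ p ⊕ p ⊕ q ⊕ r(p, m, q) ⊕ t(m ⊕ p ⊕ q, m ⊕ p ⊕ p, m ⊕ p ⊕ p), r(m ⊕ m ⊕ p ⊕ p ⊕ q ⊕ q ⊕ q, r(m ⊕ q, m ⊕ p ⊕ q ⊕ q, m ⊕ m ⊕ p ⊕ q), m ⊕ p ⊕ p ⊕ r(m, m, m) ⊕ r(m, m, q) ⊕ t(q, p, q)))
Reassemble:  t(t(m ⊕ p ⊕ q ⊕ t(m ⊕ p ⊕ p ⊕ p ⊕ q ⊕ r(m ⊕ p, p ⊕ p, m ⊕ q ⊕ q ⊕ q), m ⊕ p ⊕ p ⊕ q ⊕ r(p, m, q) ⊕ t(m ⊕ p ⊕ q, m ⊕ p ⊕ p, m ⊕ p ⊕ p), r(m ⊕ m ⊕ p ⊕ p ⊕ q ⊕ q ⊕ q, r(m ⊕ q, m ⊕ p ⊕ q ⊕ q, m ⊕ m ⊕ p ⊕ q), m ⊕ p ⊕ p ⊕ r(m, m, m) ⊕ r(m, m, q) ⊕ t(q, p, q))), q, q), p, q)

Answer: t(t(m ⊕ p ⊕ q ⊕ t(m ⊕ p ⊕ p ⊕ p ⊕ q ⊕ r(m ⊕ p, p ⊕ p, m ⊕ q ⊕ q ⊕ q), m ⊕ p ⊕ p ⊕ q ⊕ r(p, m, q) ⊕ t(m ⊕ p ⊕ q, m ⊕ p ⊕ p, m ⊕ p ⊕ p), r(m ⊕ m ⊕ p ⊕ p ⊕ q ⊕ q ⊕ q, r(m ⊕ q, m ⊕ p ⊕ q ⊕ q, m ⊕ m ⊕ p ⊕ q), m ⊕ p ⊕ p ⊕ r(m, m, m) ⊕ r(m, m, q) ⊕ t(q, p, q))), q, q), p, q)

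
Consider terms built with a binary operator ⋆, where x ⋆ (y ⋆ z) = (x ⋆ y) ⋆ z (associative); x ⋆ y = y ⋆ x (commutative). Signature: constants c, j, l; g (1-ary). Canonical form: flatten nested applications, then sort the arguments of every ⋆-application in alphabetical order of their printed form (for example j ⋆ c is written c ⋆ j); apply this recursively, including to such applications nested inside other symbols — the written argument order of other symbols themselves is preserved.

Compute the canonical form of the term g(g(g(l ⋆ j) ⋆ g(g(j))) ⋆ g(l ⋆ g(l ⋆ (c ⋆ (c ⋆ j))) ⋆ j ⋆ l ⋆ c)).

Answer: g(g(c ⋆ g(c ⋆ c ⋆ j ⋆ l) ⋆ j ⋆ l ⋆ l) ⋆ g(g(g(j)) ⋆ g(j ⋆ l)))

Derivation:
Work inside:  g(g(l ⋆ j) ⋆ g(g(j))) ⋆ g(l ⋆ g(l ⋆ (c ⋆ (c ⋆ j))) ⋆ j ⋆ l ⋆ c)
Simplify inside:  g(g(l ⋆ j) ⋆ g(g(j)))  →  g(g(g(j)) ⋆ g(j ⋆ l))
Inside:  g(l ⋆ g(l ⋆ (c ⋆ (c ⋆ j))) ⋆ j ⋆ l ⋆ c)  →  g(c ⋆ g(c ⋆ c ⋆ j ⋆ l) ⋆ j ⋆ l ⋆ l)
Sort arguments:  g(c ⋆ g(c ⋆ c ⋆ j ⋆ l) ⋆ j ⋆ l ⋆ l) ⋆ g(g(g(j)) ⋆ g(j ⋆ l))
Reassemble:  g(g(c ⋆ g(c ⋆ c ⋆ j ⋆ l) ⋆ j ⋆ l ⋆ l) ⋆ g(g(g(j)) ⋆ g(j ⋆ l)))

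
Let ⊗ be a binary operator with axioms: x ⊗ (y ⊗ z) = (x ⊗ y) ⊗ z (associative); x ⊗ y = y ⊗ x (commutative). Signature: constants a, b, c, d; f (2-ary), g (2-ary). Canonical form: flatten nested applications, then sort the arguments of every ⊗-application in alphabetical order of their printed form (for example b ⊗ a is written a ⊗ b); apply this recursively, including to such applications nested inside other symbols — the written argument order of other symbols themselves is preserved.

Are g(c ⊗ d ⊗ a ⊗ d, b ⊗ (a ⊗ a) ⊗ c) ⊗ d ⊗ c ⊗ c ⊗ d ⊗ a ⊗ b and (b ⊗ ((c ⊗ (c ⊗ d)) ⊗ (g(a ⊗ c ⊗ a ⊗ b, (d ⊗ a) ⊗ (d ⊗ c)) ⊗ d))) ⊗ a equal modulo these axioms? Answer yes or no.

Left:  g(c ⊗ d ⊗ a ⊗ d, b ⊗ (a ⊗ a) ⊗ c) ⊗ d ⊗ c ⊗ c ⊗ d ⊗ a ⊗ b
  Inside:  g(c ⊗ d ⊗ a ⊗ d, b ⊗ (a ⊗ a) ⊗ c)  →  g(a ⊗ c ⊗ d ⊗ d, a ⊗ a ⊗ b ⊗ c)
  Sort:  a ⊗ b ⊗ c ⊗ c ⊗ d ⊗ d ⊗ g(a ⊗ c ⊗ d ⊗ d, a ⊗ a ⊗ b ⊗ c)
Right:  (b ⊗ ((c ⊗ (c ⊗ d)) ⊗ (g(a ⊗ c ⊗ a ⊗ b, (d ⊗ a) ⊗ (d ⊗ c)) ⊗ d))) ⊗ a
  Merge nested applications:  b ⊗ c ⊗ c ⊗ d ⊗ g(a ⊗ c ⊗ a ⊗ b, (d ⊗ a) ⊗ (d ⊗ c)) ⊗ d ⊗ a
  Canonicalize subterm:  g(a ⊗ c ⊗ a ⊗ b, (d ⊗ a) ⊗ (d ⊗ c))  →  g(a ⊗ a ⊗ b ⊗ c, a ⊗ c ⊗ d ⊗ d)
  Sort:  a ⊗ b ⊗ c ⊗ c ⊗ d ⊗ d ⊗ g(a ⊗ a ⊗ b ⊗ c, a ⊗ c ⊗ d ⊗ d)

Answer: no — a ⊗ b ⊗ c ⊗ c ⊗ d ⊗ d ⊗ g(a ⊗ c ⊗ d ⊗ d, a ⊗ a ⊗ b ⊗ c) vs a ⊗ b ⊗ c ⊗ c ⊗ d ⊗ d ⊗ g(a ⊗ a ⊗ b ⊗ c, a ⊗ c ⊗ d ⊗ d)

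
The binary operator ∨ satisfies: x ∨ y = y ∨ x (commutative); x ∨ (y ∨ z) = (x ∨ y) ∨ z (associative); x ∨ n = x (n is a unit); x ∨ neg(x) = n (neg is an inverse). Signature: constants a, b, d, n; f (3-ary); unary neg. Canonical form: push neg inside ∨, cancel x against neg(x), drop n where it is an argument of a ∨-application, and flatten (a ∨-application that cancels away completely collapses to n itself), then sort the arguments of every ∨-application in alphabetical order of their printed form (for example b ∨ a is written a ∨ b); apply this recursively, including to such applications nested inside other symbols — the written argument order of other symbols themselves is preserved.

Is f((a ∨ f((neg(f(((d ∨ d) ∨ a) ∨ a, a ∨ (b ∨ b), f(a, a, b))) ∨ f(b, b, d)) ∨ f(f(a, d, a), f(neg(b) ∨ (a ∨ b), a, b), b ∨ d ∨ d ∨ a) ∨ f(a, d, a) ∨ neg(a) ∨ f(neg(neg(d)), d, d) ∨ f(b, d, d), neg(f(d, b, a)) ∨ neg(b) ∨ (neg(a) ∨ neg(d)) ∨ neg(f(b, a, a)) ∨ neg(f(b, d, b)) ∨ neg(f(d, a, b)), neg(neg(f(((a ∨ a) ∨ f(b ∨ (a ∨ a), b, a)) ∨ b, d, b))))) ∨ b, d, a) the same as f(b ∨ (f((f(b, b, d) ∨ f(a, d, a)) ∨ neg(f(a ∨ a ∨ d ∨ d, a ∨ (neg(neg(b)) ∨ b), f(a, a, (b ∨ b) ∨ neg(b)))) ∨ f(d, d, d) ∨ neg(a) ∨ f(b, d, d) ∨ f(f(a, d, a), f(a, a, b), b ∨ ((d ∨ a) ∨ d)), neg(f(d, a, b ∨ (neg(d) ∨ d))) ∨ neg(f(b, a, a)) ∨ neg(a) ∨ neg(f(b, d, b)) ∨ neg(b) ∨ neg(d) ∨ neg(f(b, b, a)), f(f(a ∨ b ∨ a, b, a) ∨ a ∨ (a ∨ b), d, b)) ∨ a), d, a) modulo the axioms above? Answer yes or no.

Answer: no — f(a ∨ b ∨ f(f(a, d, a) ∨ f(b, b, d) ∨ f(b, d, d) ∨ f(d, d, d) ∨ f(f(a, d, a), f(a, a, b), a ∨ b ∨ d ∨ d) ∨ neg(a) ∨ neg(f(a ∨ a ∨ d ∨ d, a ∨ b ∨ b, f(a, a, b))), neg(a) ∨ neg(b) ∨ neg(d) ∨ neg(f(b, a, a)) ∨ neg(f(b, d, b)) ∨ neg(f(d, a, b)) ∨ neg(f(d, b, a)), f(a ∨ a ∨ b ∨ f(a ∨ a ∨ b, b, a), d, b)), d, a) vs f(a ∨ b ∨ f(f(a, d, a) ∨ f(b, b, d) ∨ f(b, d, d) ∨ f(d, d, d) ∨ f(f(a, d, a), f(a, a, b), a ∨ b ∨ d ∨ d) ∨ neg(a) ∨ neg(f(a ∨ a ∨ d ∨ d, a ∨ b ∨ b, f(a, a, b))), neg(a) ∨ neg(b) ∨ neg(d) ∨ neg(f(b, a, a)) ∨ neg(f(b, b, a)) ∨ neg(f(b, d, b)) ∨ neg(f(d, a, b)), f(a ∨ a ∨ b ∨ f(a ∨ a ∨ b, b, a), d, b)), d, a)

Derivation:
Left:  f((a ∨ f((neg(f(((d ∨ d) ∨ a) ∨ a, a ∨ (b ∨ b), f(a, a, b))) ∨ f(b, b, d)) ∨ f(f(a, d, a), f(neg(b) ∨ (a ∨ b), a, b), b ∨ d ∨ d ∨ a) ∨ f(a, d, a) ∨ neg(a) ∨ f(neg(neg(d)), d, d) ∨ f(b, d, d), neg(f(d, b, a)) ∨ neg(b) ∨ (neg(a) ∨ neg(d)) ∨ neg(f(b, a, a)) ∨ neg(f(b, d, b)) ∨ neg(f(d, a, b)), neg(neg(f(((a ∨ a) ∨ f(b ∨ (a ∨ a), b, a)) ∨ b, d, b))))) ∨ b, d, a)
  Focus inside:  (a ∨ f((neg(f(((d ∨ d) ∨ a) ∨ a, a ∨ (b ∨ b), f(a, a, b))) ∨ f(b, b, d)) ∨ f(f(a, d, a), f(neg(b) ∨ (a ∨ b), a, b), b ∨ d ∨ d ∨ a) ∨ f(a, d, a) ∨ neg(a) ∨ f(neg(neg(d)), d, d) ∨ f(b, d, d), neg(f(d, b, a)) ∨ neg(b) ∨ (neg(a) ∨ neg(d)) ∨ neg(f(b, a, a)) ∨ neg(f(b, d, b)) ∨ neg(f(d, a, b)), neg(neg(f(((a ∨ a) ∨ f(b ∨ (a ∨ a), b, a)) ∨ b, d, b))))) ∨ b
  Push neg inside:  distribute neg over ∨ and collapse double neg
  Collect terms:  a ∨ f(f(a, d, a) ∨ f(b, b, d) ∨ f(b, d, d) ∨ f(d, d, d) ∨ f(f(a, d, a), f(a, a, b), a ∨ b ∨ d ∨ d) ∨ neg(a) ∨ neg(f(a ∨ a ∨ d ∨ d, a ∨ b ∨ b, f(a, a, b))), neg(a) ∨ neg(b) ∨ neg(d) ∨ neg(f(b, a, a)) ∨ neg(f(b, d, b)) ∨ neg(f(d, a, b)) ∨ neg(f(d, b, a)), f(a ∨ a ∨ b ∨ f(a ∨ a ∨ b, b, a), d, b)) ∨ b
  Order the arguments:  a ∨ b ∨ f(f(a, d, a) ∨ f(b, b, d) ∨ f(b, d, d) ∨ f(d, d, d) ∨ f(f(a, d, a), f(a, a, b), a ∨ b ∨ d ∨ d) ∨ neg(a) ∨ neg(f(a ∨ a ∨ d ∨ d, a ∨ b ∨ b, f(a, a, b))), neg(a) ∨ neg(b) ∨ neg(d) ∨ neg(f(b, a, a)) ∨ neg(f(b, d, b)) ∨ neg(f(d, a, b)) ∨ neg(f(d, b, a)), f(a ∨ a ∨ b ∨ f(a ∨ a ∨ b, b, a), d, b))
  Put back:  f(a ∨ b ∨ f(f(a, d, a) ∨ f(b, b, d) ∨ f(b, d, d) ∨ f(d, d, d) ∨ f(f(a, d, a), f(a, a, b), a ∨ b ∨ d ∨ d) ∨ neg(a) ∨ neg(f(a ∨ a ∨ d ∨ d, a ∨ b ∨ b, f(a, a, b))), neg(a) ∨ neg(b) ∨ neg(d) ∨ neg(f(b, a, a)) ∨ neg(f(b, d, b)) ∨ neg(f(d, a, b)) ∨ neg(f(d, b, a)), f(a ∨ a ∨ b ∨ f(a ∨ a ∨ b, b, a), d, b)), d, a)
Right:  f(b ∨ (f((f(b, b, d) ∨ f(a, d, a)) ∨ neg(f(a ∨ a ∨ d ∨ d, a ∨ (neg(neg(b)) ∨ b), f(a, a, (b ∨ b) ∨ neg(b)))) ∨ f(d, d, d) ∨ neg(a) ∨ f(b, d, d) ∨ f(f(a, d, a), f(a, a, b), b ∨ ((d ∨ a) ∨ d)), neg(f(d, a, b ∨ (neg(d) ∨ d))) ∨ neg(f(b, a, a)) ∨ neg(a) ∨ neg(f(b, d, b)) ∨ neg(b) ∨ neg(d) ∨ neg(f(b, b, a)), f(f(a ∨ b ∨ a, b, a) ∨ a ∨ (a ∨ b), d, b)) ∨ a), d, a)
  Focus inside:  b ∨ (f((f(b, b, d) ∨ f(a, d, a)) ∨ neg(f(a ∨ a ∨ d ∨ d, a ∨ (neg(neg(b)) ∨ b), f(a, a, (b ∨ b) ∨ neg(b)))) ∨ f(d, d, d) ∨ neg(a) ∨ f(b, d, d) ∨ f(f(a, d, a), f(a, a, b), b ∨ ((d ∨ a) ∨ d)), neg(f(d, a, b ∨ (neg(d) ∨ d))) ∨ neg(f(b, a, a)) ∨ neg(a) ∨ neg(f(b, d, b)) ∨ neg(b) ∨ neg(d) ∨ neg(f(b, b, a)), f(f(a ∨ b ∨ a, b, a) ∨ a ∨ (a ∨ b), d, b)) ∨ a)
  Push neg inside:  distribute neg over ∨ and collapse double neg
  Combine occurrences:  b ∨ f(f(a, d, a) ∨ f(b, b, d) ∨ f(b, d, d) ∨ f(d, d, d) ∨ f(f(a, d, a), f(a, a, b), a ∨ b ∨ d ∨ d) ∨ neg(a) ∨ neg(f(a ∨ a ∨ d ∨ d, a ∨ b ∨ b, f(a, a, b))), neg(a) ∨ neg(b) ∨ neg(d) ∨ neg(f(b, a, a)) ∨ neg(f(b, b, a)) ∨ neg(f(b, d, b)) ∨ neg(f(d, a, b)), f(a ∨ a ∨ b ∨ f(a ∨ a ∨ b, b, a), d, b)) ∨ a
  Order the arguments:  a ∨ b ∨ f(f(a, d, a) ∨ f(b, b, d) ∨ f(b, d, d) ∨ f(d, d, d) ∨ f(f(a, d, a), f(a, a, b), a ∨ b ∨ d ∨ d) ∨ neg(a) ∨ neg(f(a ∨ a ∨ d ∨ d, a ∨ b ∨ b, f(a, a, b))), neg(a) ∨ neg(b) ∨ neg(d) ∨ neg(f(b, a, a)) ∨ neg(f(b, b, a)) ∨ neg(f(b, d, b)) ∨ neg(f(d, a, b)), f(a ∨ a ∨ b ∨ f(a ∨ a ∨ b, b, a), d, b))
  Put back:  f(a ∨ b ∨ f(f(a, d, a) ∨ f(b, b, d) ∨ f(b, d, d) ∨ f(d, d, d) ∨ f(f(a, d, a), f(a, a, b), a ∨ b ∨ d ∨ d) ∨ neg(a) ∨ neg(f(a ∨ a ∨ d ∨ d, a ∨ b ∨ b, f(a, a, b))), neg(a) ∨ neg(b) ∨ neg(d) ∨ neg(f(b, a, a)) ∨ neg(f(b, b, a)) ∨ neg(f(b, d, b)) ∨ neg(f(d, a, b)), f(a ∨ a ∨ b ∨ f(a ∨ a ∨ b, b, a), d, b)), d, a)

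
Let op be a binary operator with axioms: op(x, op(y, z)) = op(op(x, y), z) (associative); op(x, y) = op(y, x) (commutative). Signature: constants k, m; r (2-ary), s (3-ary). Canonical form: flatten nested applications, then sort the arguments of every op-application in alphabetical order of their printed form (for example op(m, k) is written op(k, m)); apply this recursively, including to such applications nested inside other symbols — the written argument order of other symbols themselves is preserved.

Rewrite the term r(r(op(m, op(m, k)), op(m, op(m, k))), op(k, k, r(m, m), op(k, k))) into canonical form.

Answer: r(r(op(k, m, m), op(k, m, m)), op(k, k, k, k, r(m, m)))

Derivation:
Focus inside:  op(k, k, r(m, m), op(k, k))
Un-nest:  op(k, k, r(m, m), k, k)
Sort:  op(k, k, k, k, r(m, m))
Reassemble:  r(r(op(k, m, m), op(k, m, m)), op(k, k, k, k, r(m, m)))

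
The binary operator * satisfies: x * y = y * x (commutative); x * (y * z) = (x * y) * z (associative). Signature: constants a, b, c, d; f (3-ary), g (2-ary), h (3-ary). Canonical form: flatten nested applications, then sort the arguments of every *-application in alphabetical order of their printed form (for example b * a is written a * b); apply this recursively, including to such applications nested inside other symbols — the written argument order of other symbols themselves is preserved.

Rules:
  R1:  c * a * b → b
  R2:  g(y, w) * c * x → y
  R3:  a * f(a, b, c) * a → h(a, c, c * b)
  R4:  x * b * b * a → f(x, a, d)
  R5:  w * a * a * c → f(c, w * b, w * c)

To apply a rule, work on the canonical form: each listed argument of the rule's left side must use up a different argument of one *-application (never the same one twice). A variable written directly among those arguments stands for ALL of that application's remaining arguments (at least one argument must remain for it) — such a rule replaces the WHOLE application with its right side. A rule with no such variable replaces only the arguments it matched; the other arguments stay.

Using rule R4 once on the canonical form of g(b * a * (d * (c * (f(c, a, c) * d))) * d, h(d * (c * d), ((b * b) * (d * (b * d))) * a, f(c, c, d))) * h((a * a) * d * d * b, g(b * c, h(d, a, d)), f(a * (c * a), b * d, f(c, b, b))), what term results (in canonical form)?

Answer: g(a * b * c * d * d * d * f(c, a, c), h(c * d * d, f(b * d * d, a, d), f(c, c, d))) * h(a * a * b * d * d, g(b * c, h(d, a, d)), f(a * a * c, b * d, f(c, b, b)))

Derivation:
Canonical form:  g(a * b * c * d * d * d * f(c, a, c), h(c * d * d, a * b * b * b * d * d, f(c, c, d))) * h(a * a * b * d * d, g(b * c, h(d, a, d)), f(a * a * c, b * d, f(c, b, b)))
Apply R4:  consuming a, b, b;  x := b * d * d
The extension variable absorbs all remaining arguments, so the whole application is rewritten.
New term:  g(a * b * c * d * d * d * f(c, a, c), h(c * d * d, f(b * d * d, a, d), f(c, c, d))) * h(a * a * b * d * d, g(b * c, h(d, a, d)), f(a * a * c, b * d, f(c, b, b)))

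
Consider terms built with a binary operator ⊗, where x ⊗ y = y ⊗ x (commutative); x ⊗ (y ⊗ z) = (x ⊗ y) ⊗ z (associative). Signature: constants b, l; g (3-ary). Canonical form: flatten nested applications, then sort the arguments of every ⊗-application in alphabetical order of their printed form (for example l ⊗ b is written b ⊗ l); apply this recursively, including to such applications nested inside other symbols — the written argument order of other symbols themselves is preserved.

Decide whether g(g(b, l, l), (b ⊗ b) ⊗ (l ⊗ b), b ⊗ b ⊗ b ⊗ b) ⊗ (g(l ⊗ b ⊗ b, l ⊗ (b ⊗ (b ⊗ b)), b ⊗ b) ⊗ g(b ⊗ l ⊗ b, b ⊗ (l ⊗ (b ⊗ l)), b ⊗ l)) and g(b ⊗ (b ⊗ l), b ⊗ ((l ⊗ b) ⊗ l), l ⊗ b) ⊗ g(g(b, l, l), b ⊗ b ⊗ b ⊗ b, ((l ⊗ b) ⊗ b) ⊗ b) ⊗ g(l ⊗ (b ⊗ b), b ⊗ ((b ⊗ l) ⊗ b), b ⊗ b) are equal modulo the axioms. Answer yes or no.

Left:  g(g(b, l, l), (b ⊗ b) ⊗ (l ⊗ b), b ⊗ b ⊗ b ⊗ b) ⊗ (g(l ⊗ b ⊗ b, l ⊗ (b ⊗ (b ⊗ b)), b ⊗ b) ⊗ g(b ⊗ l ⊗ b, b ⊗ (l ⊗ (b ⊗ l)), b ⊗ l))
  Un-nest:  g(g(b, l, l), (b ⊗ b) ⊗ (l ⊗ b), b ⊗ b ⊗ b ⊗ b) ⊗ g(l ⊗ b ⊗ b, l ⊗ (b ⊗ (b ⊗ b)), b ⊗ b) ⊗ g(b ⊗ l ⊗ b, b ⊗ (l ⊗ (b ⊗ l)), b ⊗ l)
  Inside:  g(g(b, l, l), (b ⊗ b) ⊗ (l ⊗ b), b ⊗ b ⊗ b ⊗ b)  →  g(g(b, l, l), b ⊗ b ⊗ b ⊗ l, b ⊗ b ⊗ b ⊗ b)
  Inside:  g(l ⊗ b ⊗ b, l ⊗ (b ⊗ (b ⊗ b)), b ⊗ b)  →  g(b ⊗ b ⊗ l, b ⊗ b ⊗ b ⊗ l, b ⊗ b)
  Inside:  g(b ⊗ l ⊗ b, b ⊗ (l ⊗ (b ⊗ l)), b ⊗ l)  →  g(b ⊗ b ⊗ l, b ⊗ b ⊗ l ⊗ l, b ⊗ l)
  Order the arguments:  g(b ⊗ b ⊗ l, b ⊗ b ⊗ b ⊗ l, b ⊗ b) ⊗ g(b ⊗ b ⊗ l, b ⊗ b ⊗ l ⊗ l, b ⊗ l) ⊗ g(g(b, l, l), b ⊗ b ⊗ b ⊗ l, b ⊗ b ⊗ b ⊗ b)
Right:  g(b ⊗ (b ⊗ l), b ⊗ ((l ⊗ b) ⊗ l), l ⊗ b) ⊗ g(g(b, l, l), b ⊗ b ⊗ b ⊗ b, ((l ⊗ b) ⊗ b) ⊗ b) ⊗ g(l ⊗ (b ⊗ b), b ⊗ ((b ⊗ l) ⊗ b), b ⊗ b)
  Canonicalize subterm:  g(b ⊗ (b ⊗ l), b ⊗ ((l ⊗ b) ⊗ l), l ⊗ b)  →  g(b ⊗ b ⊗ l, b ⊗ b ⊗ l ⊗ l, b ⊗ l)
  Simplify inside:  g(g(b, l, l), b ⊗ b ⊗ b ⊗ b, ((l ⊗ b) ⊗ b) ⊗ b)  →  g(g(b, l, l), b ⊗ b ⊗ b ⊗ b, b ⊗ b ⊗ b ⊗ l)
  Inside:  g(l ⊗ (b ⊗ b), b ⊗ ((b ⊗ l) ⊗ b), b ⊗ b)  →  g(b ⊗ b ⊗ l, b ⊗ b ⊗ b ⊗ l, b ⊗ b)
  Sort:  g(b ⊗ b ⊗ l, b ⊗ b ⊗ b ⊗ l, b ⊗ b) ⊗ g(b ⊗ b ⊗ l, b ⊗ b ⊗ l ⊗ l, b ⊗ l) ⊗ g(g(b, l, l), b ⊗ b ⊗ b ⊗ b, b ⊗ b ⊗ b ⊗ l)

Answer: no — g(b ⊗ b ⊗ l, b ⊗ b ⊗ b ⊗ l, b ⊗ b) ⊗ g(b ⊗ b ⊗ l, b ⊗ b ⊗ l ⊗ l, b ⊗ l) ⊗ g(g(b, l, l), b ⊗ b ⊗ b ⊗ l, b ⊗ b ⊗ b ⊗ b) vs g(b ⊗ b ⊗ l, b ⊗ b ⊗ b ⊗ l, b ⊗ b) ⊗ g(b ⊗ b ⊗ l, b ⊗ b ⊗ l ⊗ l, b ⊗ l) ⊗ g(g(b, l, l), b ⊗ b ⊗ b ⊗ b, b ⊗ b ⊗ b ⊗ l)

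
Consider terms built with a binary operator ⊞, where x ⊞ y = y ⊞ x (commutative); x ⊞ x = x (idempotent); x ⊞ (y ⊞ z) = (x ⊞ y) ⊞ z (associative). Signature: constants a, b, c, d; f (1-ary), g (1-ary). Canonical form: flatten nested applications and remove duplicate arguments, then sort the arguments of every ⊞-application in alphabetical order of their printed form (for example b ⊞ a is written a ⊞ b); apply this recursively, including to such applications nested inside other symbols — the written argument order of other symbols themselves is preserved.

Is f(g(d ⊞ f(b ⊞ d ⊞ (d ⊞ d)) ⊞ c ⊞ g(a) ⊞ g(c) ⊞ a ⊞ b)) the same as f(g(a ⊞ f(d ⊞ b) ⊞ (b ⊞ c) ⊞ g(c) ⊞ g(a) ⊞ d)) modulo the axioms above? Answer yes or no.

Left:  f(g(d ⊞ f(b ⊞ d ⊞ (d ⊞ d)) ⊞ c ⊞ g(a) ⊞ g(c) ⊞ a ⊞ b))
  Descend into:  d ⊞ f(b ⊞ d ⊞ (d ⊞ d)) ⊞ c ⊞ g(a) ⊞ g(c) ⊞ a ⊞ b
  Simplify inside:  f(b ⊞ d ⊞ (d ⊞ d))  →  f(b ⊞ d)
  Sort:  a ⊞ b ⊞ c ⊞ d ⊞ f(b ⊞ d) ⊞ g(a) ⊞ g(c)
  Put back:  f(g(a ⊞ b ⊞ c ⊞ d ⊞ f(b ⊞ d) ⊞ g(a) ⊞ g(c)))
Right:  f(g(a ⊞ f(d ⊞ b) ⊞ (b ⊞ c) ⊞ g(c) ⊞ g(a) ⊞ d))
  Descend into:  a ⊞ f(d ⊞ b) ⊞ (b ⊞ c) ⊞ g(c) ⊞ g(a) ⊞ d
  Un-nest:  a ⊞ f(d ⊞ b) ⊞ b ⊞ c ⊞ g(c) ⊞ g(a) ⊞ d
  Inside:  f(d ⊞ b)  →  f(b ⊞ d)
  Sort:  a ⊞ b ⊞ c ⊞ d ⊞ f(b ⊞ d) ⊞ g(a) ⊞ g(c)
  Reassemble:  f(g(a ⊞ b ⊞ c ⊞ d ⊞ f(b ⊞ d) ⊞ g(a) ⊞ g(c)))

Answer: yes — both canonical forms are f(g(a ⊞ b ⊞ c ⊞ d ⊞ f(b ⊞ d) ⊞ g(a) ⊞ g(c)))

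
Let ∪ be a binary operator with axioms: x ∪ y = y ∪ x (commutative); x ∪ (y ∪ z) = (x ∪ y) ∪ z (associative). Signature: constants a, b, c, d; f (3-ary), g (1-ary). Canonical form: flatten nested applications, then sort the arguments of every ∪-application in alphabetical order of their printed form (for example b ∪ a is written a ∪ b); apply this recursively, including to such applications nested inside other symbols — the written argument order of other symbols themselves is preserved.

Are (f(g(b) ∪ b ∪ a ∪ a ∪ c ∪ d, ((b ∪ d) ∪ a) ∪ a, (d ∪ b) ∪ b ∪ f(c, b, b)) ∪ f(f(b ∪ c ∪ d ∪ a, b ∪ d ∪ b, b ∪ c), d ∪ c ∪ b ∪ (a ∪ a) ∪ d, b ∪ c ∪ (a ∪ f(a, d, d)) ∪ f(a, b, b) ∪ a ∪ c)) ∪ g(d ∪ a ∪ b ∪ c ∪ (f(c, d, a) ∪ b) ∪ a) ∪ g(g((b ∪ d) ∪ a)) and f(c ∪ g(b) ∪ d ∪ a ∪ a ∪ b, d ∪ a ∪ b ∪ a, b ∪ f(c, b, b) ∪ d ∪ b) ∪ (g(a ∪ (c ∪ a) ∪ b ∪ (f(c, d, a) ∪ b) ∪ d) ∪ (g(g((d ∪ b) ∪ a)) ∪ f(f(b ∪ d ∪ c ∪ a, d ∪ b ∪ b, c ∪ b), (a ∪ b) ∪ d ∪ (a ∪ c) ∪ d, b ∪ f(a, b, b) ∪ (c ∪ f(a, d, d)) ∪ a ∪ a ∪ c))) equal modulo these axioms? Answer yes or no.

Answer: yes — both canonical forms are f(a ∪ a ∪ b ∪ c ∪ d ∪ g(b), a ∪ a ∪ b ∪ d, b ∪ b ∪ d ∪ f(c, b, b)) ∪ f(f(a ∪ b ∪ c ∪ d, b ∪ b ∪ d, b ∪ c), a ∪ a ∪ b ∪ c ∪ d ∪ d, a ∪ a ∪ b ∪ c ∪ c ∪ f(a, b, b) ∪ f(a, d, d)) ∪ g(a ∪ a ∪ b ∪ b ∪ c ∪ d ∪ f(c, d, a)) ∪ g(g(a ∪ b ∪ d))

Derivation:
Left:  (f(g(b) ∪ b ∪ a ∪ a ∪ c ∪ d, ((b ∪ d) ∪ a) ∪ a, (d ∪ b) ∪ b ∪ f(c, b, b)) ∪ f(f(b ∪ c ∪ d ∪ a, b ∪ d ∪ b, b ∪ c), d ∪ c ∪ b ∪ (a ∪ a) ∪ d, b ∪ c ∪ (a ∪ f(a, d, d)) ∪ f(a, b, b) ∪ a ∪ c)) ∪ g(d ∪ a ∪ b ∪ c ∪ (f(c, d, a) ∪ b) ∪ a) ∪ g(g((b ∪ d) ∪ a))
  Flatten:  f(g(b) ∪ b ∪ a ∪ a ∪ c ∪ d, ((b ∪ d) ∪ a) ∪ a, (d ∪ b) ∪ b ∪ f(c, b, b)) ∪ f(f(b ∪ c ∪ d ∪ a, b ∪ d ∪ b, b ∪ c), d ∪ c ∪ b ∪ (a ∪ a) ∪ d, b ∪ c ∪ (a ∪ f(a, d, d)) ∪ f(a, b, b) ∪ a ∪ c) ∪ g(d ∪ a ∪ b ∪ c ∪ (f(c, d, a) ∪ b) ∪ a) ∪ g(g((b ∪ d) ∪ a))
  Inside:  f(g(b) ∪ b ∪ a ∪ a ∪ c ∪ d, ((b ∪ d) ∪ a) ∪ a, (d ∪ b) ∪ b ∪ f(c, b, b))  →  f(a ∪ a ∪ b ∪ c ∪ d ∪ g(b), a ∪ a ∪ b ∪ d, b ∪ b ∪ d ∪ f(c, b, b))
  Inside:  f(f(b ∪ c ∪ d ∪ a, b ∪ d ∪ b, b ∪ c), d ∪ c ∪ b ∪ (a ∪ a) ∪ d, b ∪ c ∪ (a ∪ f(a, d, d)) ∪ f(a, b, b) ∪ a ∪ c)  →  f(f(a ∪ b ∪ c ∪ d, b ∪ b ∪ d, b ∪ c), a ∪ a ∪ b ∪ c ∪ d ∪ d, a ∪ a ∪ b ∪ c ∪ c ∪ f(a, b, b) ∪ f(a, d, d))
  Simplify inside:  g(d ∪ a ∪ b ∪ c ∪ (f(c, d, a) ∪ b) ∪ a)  →  g(a ∪ a ∪ b ∪ b ∪ c ∪ d ∪ f(c, d, a))
  Order the arguments:  f(a ∪ a ∪ b ∪ c ∪ d ∪ g(b), a ∪ a ∪ b ∪ d, b ∪ b ∪ d ∪ f(c, b, b)) ∪ f(f(a ∪ b ∪ c ∪ d, b ∪ b ∪ d, b ∪ c), a ∪ a ∪ b ∪ c ∪ d ∪ d, a ∪ a ∪ b ∪ c ∪ c ∪ f(a, b, b) ∪ f(a, d, d)) ∪ g(a ∪ a ∪ b ∪ b ∪ c ∪ d ∪ f(c, d, a)) ∪ g(g(a ∪ b ∪ d))
Right:  f(c ∪ g(b) ∪ d ∪ a ∪ a ∪ b, d ∪ a ∪ b ∪ a, b ∪ f(c, b, b) ∪ d ∪ b) ∪ (g(a ∪ (c ∪ a) ∪ b ∪ (f(c, d, a) ∪ b) ∪ d) ∪ (g(g((d ∪ b) ∪ a)) ∪ f(f(b ∪ d ∪ c ∪ a, d ∪ b ∪ b, c ∪ b), (a ∪ b) ∪ d ∪ (a ∪ c) ∪ d, b ∪ f(a, b, b) ∪ (c ∪ f(a, d, d)) ∪ a ∪ a ∪ c)))
  Merge nested applications:  f(c ∪ g(b) ∪ d ∪ a ∪ a ∪ b, d ∪ a ∪ b ∪ a, b ∪ f(c, b, b) ∪ d ∪ b) ∪ g(a ∪ (c ∪ a) ∪ b ∪ (f(c, d, a) ∪ b) ∪ d) ∪ g(g((d ∪ b) ∪ a)) ∪ f(f(b ∪ d ∪ c ∪ a, d ∪ b ∪ b, c ∪ b), (a ∪ b) ∪ d ∪ (a ∪ c) ∪ d, b ∪ f(a, b, b) ∪ (c ∪ f(a, d, d)) ∪ a ∪ a ∪ c)
  Simplify inside:  f(c ∪ g(b) ∪ d ∪ a ∪ a ∪ b, d ∪ a ∪ b ∪ a, b ∪ f(c, b, b) ∪ d ∪ b)  →  f(a ∪ a ∪ b ∪ c ∪ d ∪ g(b), a ∪ a ∪ b ∪ d, b ∪ b ∪ d ∪ f(c, b, b))
  Inside:  g(a ∪ (c ∪ a) ∪ b ∪ (f(c, d, a) ∪ b) ∪ d)  →  g(a ∪ a ∪ b ∪ b ∪ c ∪ d ∪ f(c, d, a))
  Canonicalize subterm:  g(g((d ∪ b) ∪ a))  →  g(g(a ∪ b ∪ d))
  Order the arguments:  f(a ∪ a ∪ b ∪ c ∪ d ∪ g(b), a ∪ a ∪ b ∪ d, b ∪ b ∪ d ∪ f(c, b, b)) ∪ f(f(a ∪ b ∪ c ∪ d, b ∪ b ∪ d, b ∪ c), a ∪ a ∪ b ∪ c ∪ d ∪ d, a ∪ a ∪ b ∪ c ∪ c ∪ f(a, b, b) ∪ f(a, d, d)) ∪ g(a ∪ a ∪ b ∪ b ∪ c ∪ d ∪ f(c, d, a)) ∪ g(g(a ∪ b ∪ d))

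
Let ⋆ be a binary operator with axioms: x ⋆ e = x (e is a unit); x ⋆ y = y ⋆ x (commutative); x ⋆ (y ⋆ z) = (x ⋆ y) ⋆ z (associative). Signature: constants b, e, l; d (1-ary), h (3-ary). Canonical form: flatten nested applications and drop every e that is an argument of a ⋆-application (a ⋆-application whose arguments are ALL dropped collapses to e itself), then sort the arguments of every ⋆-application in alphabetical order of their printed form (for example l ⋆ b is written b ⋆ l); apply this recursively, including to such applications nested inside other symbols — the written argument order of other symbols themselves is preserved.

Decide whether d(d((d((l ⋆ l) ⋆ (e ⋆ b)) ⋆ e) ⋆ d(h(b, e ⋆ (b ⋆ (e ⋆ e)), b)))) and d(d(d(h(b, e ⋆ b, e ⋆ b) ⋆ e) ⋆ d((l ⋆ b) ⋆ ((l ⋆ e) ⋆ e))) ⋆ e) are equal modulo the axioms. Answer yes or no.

Answer: yes — both canonical forms are d(d(d(b ⋆ l ⋆ l) ⋆ d(h(b, b, b))))

Derivation:
Left:  d(d((d((l ⋆ l) ⋆ (e ⋆ b)) ⋆ e) ⋆ d(h(b, e ⋆ (b ⋆ (e ⋆ e)), b))))
  Work inside:  (d((l ⋆ l) ⋆ (e ⋆ b)) ⋆ e) ⋆ d(h(b, e ⋆ (b ⋆ (e ⋆ e)), b))
  Merge nested applications:  d((l ⋆ l) ⋆ (e ⋆ b)) ⋆ e ⋆ d(h(b, e ⋆ (b ⋆ (e ⋆ e)), b))
  Simplify inside:  d((l ⋆ l) ⋆ (e ⋆ b))  →  d(b ⋆ l ⋆ l)
  Inside:  d(h(b, e ⋆ (b ⋆ (e ⋆ e)), b))  →  d(h(b, b, b))
  Units out:  drop e
  Sort:  d(b ⋆ l ⋆ l) ⋆ d(h(b, b, b))
  Reassemble:  d(d(d(b ⋆ l ⋆ l) ⋆ d(h(b, b, b))))
Right:  d(d(d(h(b, e ⋆ b, e ⋆ b) ⋆ e) ⋆ d((l ⋆ b) ⋆ ((l ⋆ e) ⋆ e))) ⋆ e)
  Descend into:  d(d(h(b, e ⋆ b, e ⋆ b) ⋆ e) ⋆ d((l ⋆ b) ⋆ ((l ⋆ e) ⋆ e))) ⋆ e
  Inside:  d(d(h(b, e ⋆ b, e ⋆ b) ⋆ e) ⋆ d((l ⋆ b) ⋆ ((l ⋆ e) ⋆ e)))  →  d(d(b ⋆ l ⋆ l) ⋆ d(h(b, b, b)))
  Unit:  drop e
  Sort:  d(d(b ⋆ l ⋆ l) ⋆ d(h(b, b, b)))
  Rebuild:  d(d(d(b ⋆ l ⋆ l) ⋆ d(h(b, b, b))))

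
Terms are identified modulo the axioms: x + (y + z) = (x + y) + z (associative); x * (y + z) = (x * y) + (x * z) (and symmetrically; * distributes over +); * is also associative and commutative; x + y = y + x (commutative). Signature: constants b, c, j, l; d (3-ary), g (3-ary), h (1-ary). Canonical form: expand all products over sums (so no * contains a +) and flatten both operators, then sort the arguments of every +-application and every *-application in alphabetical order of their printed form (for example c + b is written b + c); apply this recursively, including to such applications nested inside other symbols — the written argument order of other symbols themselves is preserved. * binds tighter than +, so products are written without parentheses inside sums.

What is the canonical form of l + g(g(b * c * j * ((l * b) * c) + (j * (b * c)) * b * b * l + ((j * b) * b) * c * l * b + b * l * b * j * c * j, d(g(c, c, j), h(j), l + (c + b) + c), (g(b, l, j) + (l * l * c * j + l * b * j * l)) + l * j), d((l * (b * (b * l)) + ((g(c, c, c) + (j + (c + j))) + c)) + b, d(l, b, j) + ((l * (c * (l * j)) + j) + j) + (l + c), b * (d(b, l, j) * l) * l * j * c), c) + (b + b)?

Un-nest:  l + g(g(b * b * b * c * j * l + b * b * b * c * j * l + b * b * c * c * j * l + b * b * c * j * j * l, d(g(c, c, j), h(j), b + c + c + l), b * j * l * l + c * j * l * l + g(b, l, j) + j * l), d(b + b * b * l * l + c + c + g(c, c, c) + j + j, c + c * j * l * l + d(l, b, j) + j + j + l, b * c * d(b, l, j) * j * l * l), c) + b + b
Order the arguments:  b + b + g(g(b * b * b * c * j * l + b * b * b * c * j * l + b * b * c * c * j * l + b * b * c * j * j * l, d(g(c, c, j), h(j), b + c + c + l), b * j * l * l + c * j * l * l + g(b, l, j) + j * l), d(b + b * b * l * l + c + c + g(c, c, c) + j + j, c + c * j * l * l + d(l, b, j) + j + j + l, b * c * d(b, l, j) * j * l * l), c) + l

Answer: b + b + g(g(b * b * b * c * j * l + b * b * b * c * j * l + b * b * c * c * j * l + b * b * c * j * j * l, d(g(c, c, j), h(j), b + c + c + l), b * j * l * l + c * j * l * l + g(b, l, j) + j * l), d(b + b * b * l * l + c + c + g(c, c, c) + j + j, c + c * j * l * l + d(l, b, j) + j + j + l, b * c * d(b, l, j) * j * l * l), c) + l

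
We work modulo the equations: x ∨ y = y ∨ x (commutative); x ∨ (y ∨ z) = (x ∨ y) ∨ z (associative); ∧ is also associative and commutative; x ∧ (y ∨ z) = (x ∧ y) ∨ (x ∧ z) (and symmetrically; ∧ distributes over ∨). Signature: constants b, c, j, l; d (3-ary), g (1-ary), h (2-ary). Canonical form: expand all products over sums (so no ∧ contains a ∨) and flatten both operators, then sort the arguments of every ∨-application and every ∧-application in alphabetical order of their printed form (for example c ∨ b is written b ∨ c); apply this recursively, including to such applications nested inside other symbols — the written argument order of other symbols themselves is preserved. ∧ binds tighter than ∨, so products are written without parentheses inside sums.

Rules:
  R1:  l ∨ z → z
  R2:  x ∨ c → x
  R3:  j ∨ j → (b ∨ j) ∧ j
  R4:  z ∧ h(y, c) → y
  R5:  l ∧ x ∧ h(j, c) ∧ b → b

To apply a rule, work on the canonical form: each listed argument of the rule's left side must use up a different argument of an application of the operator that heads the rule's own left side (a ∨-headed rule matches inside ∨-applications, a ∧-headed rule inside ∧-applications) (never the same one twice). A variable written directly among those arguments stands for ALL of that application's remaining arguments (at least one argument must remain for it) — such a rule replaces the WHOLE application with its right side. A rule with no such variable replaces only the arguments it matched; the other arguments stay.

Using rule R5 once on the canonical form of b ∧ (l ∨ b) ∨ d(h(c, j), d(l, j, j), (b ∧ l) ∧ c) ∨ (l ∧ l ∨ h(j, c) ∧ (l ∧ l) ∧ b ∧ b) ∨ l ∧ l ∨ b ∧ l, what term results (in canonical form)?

Canonical form:  b ∧ b ∨ b ∧ b ∧ h(j, c) ∧ l ∧ l ∨ b ∧ l ∨ b ∧ l ∨ d(h(c, j), d(l, j, j), b ∧ c ∧ l) ∨ l ∧ l ∨ l ∧ l
R5 matches:  uses b, h(j, c), l;  x := b ∧ l
Every leftover argument binds to the variable; the entire application is replaced.
New term:  b ∨ b ∧ b ∨ b ∧ l ∨ b ∧ l ∨ d(h(c, j), d(l, j, j), b ∧ c ∧ l) ∨ l ∧ l ∨ l ∧ l

Answer: b ∨ b ∧ b ∨ b ∧ l ∨ b ∧ l ∨ d(h(c, j), d(l, j, j), b ∧ c ∧ l) ∨ l ∧ l ∨ l ∧ l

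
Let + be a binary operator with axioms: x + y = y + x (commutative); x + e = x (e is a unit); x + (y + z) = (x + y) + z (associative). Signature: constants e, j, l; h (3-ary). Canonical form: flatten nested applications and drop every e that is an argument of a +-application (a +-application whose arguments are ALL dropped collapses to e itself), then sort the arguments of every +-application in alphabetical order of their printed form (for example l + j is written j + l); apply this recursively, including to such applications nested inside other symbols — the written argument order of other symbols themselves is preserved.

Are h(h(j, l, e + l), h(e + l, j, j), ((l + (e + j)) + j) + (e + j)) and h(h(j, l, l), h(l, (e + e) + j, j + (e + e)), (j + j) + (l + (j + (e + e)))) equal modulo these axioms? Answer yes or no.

Left:  h(h(j, l, e + l), h(e + l, j, j), ((l + (e + j)) + j) + (e + j))
  Work inside:  ((l + (e + j)) + j) + (e + j)
  Un-nest:  l + e + j + j + e + j
  Unit:  drop e (×2)
  Order the arguments:  j + j + j + l
  Rebuild:  h(h(j, l, l), h(l, j, j), j + j + j + l)
Right:  h(h(j, l, l), h(l, (e + e) + j, j + (e + e)), (j + j) + (l + (j + (e + e))))
  Focus inside:  (j + j) + (l + (j + (e + e)))
  Un-nest:  j + j + l + j + e + e
  Units out:  drop e (×2)
  Sort arguments:  j + j + j + l
  Reassemble:  h(h(j, l, l), h(l, j, j), j + j + j + l)

Answer: yes — both canonical forms are h(h(j, l, l), h(l, j, j), j + j + j + l)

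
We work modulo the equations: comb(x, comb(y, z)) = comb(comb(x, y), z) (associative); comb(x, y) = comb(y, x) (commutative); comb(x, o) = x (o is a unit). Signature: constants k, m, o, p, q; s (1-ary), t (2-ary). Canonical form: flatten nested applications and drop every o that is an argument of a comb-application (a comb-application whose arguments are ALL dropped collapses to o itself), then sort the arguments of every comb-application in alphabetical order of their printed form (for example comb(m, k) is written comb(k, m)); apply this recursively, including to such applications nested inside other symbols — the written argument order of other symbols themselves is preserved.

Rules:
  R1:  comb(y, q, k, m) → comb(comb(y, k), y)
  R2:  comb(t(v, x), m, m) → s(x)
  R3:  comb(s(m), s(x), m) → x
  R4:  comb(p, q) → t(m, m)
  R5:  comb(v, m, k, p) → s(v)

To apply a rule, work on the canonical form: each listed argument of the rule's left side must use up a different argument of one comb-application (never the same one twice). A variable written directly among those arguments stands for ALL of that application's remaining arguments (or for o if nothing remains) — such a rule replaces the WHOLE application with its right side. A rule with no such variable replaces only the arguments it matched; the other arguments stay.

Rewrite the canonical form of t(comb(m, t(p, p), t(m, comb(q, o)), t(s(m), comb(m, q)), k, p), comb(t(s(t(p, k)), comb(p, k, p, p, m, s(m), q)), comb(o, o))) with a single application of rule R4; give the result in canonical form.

Answer: t(comb(k, m, p, t(m, q), t(p, p), t(s(m), comb(m, q))), t(s(t(p, k)), comb(k, m, p, p, s(m), t(m, m))))

Derivation:
Canonical form:  t(comb(k, m, p, t(m, q), t(p, p), t(s(m), comb(m, q))), t(s(t(p, k)), comb(k, m, p, p, p, q, s(m))))
Match R4:  consume p, q
Result:  t(comb(k, m, p, t(m, q), t(p, p), t(s(m), comb(m, q))), t(s(t(p, k)), comb(k, m, p, p, s(m), t(m, m))))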